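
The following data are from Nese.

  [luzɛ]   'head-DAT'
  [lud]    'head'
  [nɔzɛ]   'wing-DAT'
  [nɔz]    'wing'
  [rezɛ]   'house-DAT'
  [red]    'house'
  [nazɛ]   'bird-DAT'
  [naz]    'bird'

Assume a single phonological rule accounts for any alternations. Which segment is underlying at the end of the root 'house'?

/d/

The stem for 'house' ends in [z] in [rezɛ] but [d] in [red].
Compare 'bird', with invariant [z] in [nazɛ] and [naz]: an analysis with underlying /z/ and a rule producing [d] in isolation would wrongly predict alternation here too.
So /d/ is underlying, and a rule of intervocalic spirantization — voiced stops become fricatives between vowels — gives [z].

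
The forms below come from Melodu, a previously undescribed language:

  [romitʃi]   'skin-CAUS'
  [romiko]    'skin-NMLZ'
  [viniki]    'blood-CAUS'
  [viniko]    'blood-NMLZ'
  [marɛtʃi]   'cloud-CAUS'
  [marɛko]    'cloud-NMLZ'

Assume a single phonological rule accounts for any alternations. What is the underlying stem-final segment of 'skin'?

The stem for 'skin' ends in [tʃ] in [romitʃi] but [k] in [romiko].
Compare 'blood', with invariant [k] in [viniki] and [viniko]: an analysis with underlying /k/ and a rule producing [tʃ] before the CAUS suffix would wrongly predict alternation here too.
The alternation reflects depalatalization: palato-alveolar /tʃ/ becomes [k] when no front vowel follows. /tʃ/ is underlying.

/tʃ/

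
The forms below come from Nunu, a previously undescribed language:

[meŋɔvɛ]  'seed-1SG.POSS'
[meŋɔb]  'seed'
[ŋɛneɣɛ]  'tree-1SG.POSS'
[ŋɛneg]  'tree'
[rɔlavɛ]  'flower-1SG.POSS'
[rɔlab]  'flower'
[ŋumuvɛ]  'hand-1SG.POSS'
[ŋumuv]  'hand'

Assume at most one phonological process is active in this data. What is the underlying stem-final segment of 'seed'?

/b/

The root 'seed' surfaces as [meŋɔvɛ] and [meŋɔb], with a stem-final [v] ~ [b] alternation.
If /v/ were underlying and a rule turned it into [b] in isolation, 'hand' would also alternate; but it has [v] in both [ŋumuvɛ] and [ŋumuv].
The alternation reflects intervocalic spirantization: voiced stops become fricatives between vowels. /b/ is underlying.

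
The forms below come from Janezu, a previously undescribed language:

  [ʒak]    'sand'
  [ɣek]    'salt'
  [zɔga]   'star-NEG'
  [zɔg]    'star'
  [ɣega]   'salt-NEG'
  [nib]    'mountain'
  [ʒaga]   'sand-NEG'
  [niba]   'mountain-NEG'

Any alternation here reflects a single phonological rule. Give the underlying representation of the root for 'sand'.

The stem for 'sand' ends in [k] in [ʒak] but [g] in [ʒaga].
The stem 'star' ([zɔg], [zɔga]) shows [g] unchanged in both environments, so [g] cannot be basic with [k] derived in isolation.
So /k/ is underlying, and a rule of intervocalic voicing — voiceless stops become voiced between vowels — gives [g].

/ʒak/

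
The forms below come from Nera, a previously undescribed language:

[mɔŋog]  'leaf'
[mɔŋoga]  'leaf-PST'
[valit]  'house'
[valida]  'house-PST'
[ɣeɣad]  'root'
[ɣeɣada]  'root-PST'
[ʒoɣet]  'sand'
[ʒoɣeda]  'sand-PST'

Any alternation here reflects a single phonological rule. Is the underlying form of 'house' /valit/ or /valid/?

/valit/

The stem for 'house' ends in [t] in [valit] but [d] in [valida].
The stem 'root' ([ɣeɣad], [ɣeɣada]) shows [d] unchanged in both environments, so [d] cannot be basic with [t] derived in isolation.
Therefore /t/ is basic and [d] is derived by intervocalic voicing (voiceless stops become voiced between vowels).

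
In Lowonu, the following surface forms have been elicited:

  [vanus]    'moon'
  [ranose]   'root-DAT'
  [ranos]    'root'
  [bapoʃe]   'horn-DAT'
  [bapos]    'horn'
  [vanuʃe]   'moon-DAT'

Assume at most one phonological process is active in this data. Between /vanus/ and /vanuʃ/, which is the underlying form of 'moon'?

'moon' shows [ʃ] ~ [s] at the end of the stem ([vanuʃe] vs [vanus]).
Compare 'root', with invariant [s] in [ranose] and [ranos]: an analysis with underlying /s/ and a rule producing [ʃ] before the DAT suffix would wrongly predict alternation here too.
The alternation reflects depalatalization: palato-alveolar /ʃ/ becomes [s] when no front vowel follows. /ʃ/ is underlying.

/vanuʃ/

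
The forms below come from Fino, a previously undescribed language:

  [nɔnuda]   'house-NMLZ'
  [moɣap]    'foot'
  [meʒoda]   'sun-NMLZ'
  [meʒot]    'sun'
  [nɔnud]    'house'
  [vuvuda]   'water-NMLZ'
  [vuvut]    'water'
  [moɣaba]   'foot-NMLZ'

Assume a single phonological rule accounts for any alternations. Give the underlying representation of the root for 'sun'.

/meʒot/

'sun' shows [t] ~ [d] at the end of the stem ([meʒot] vs [meʒoda]).
If /d/ were underlying and a rule turned it into [t] in isolation, 'house' would also alternate; but it has [d] in both [nɔnud] and [nɔnuda].
The underlying segment must be /t/; voiceless stops become voiced between vowels, yielding [d] there.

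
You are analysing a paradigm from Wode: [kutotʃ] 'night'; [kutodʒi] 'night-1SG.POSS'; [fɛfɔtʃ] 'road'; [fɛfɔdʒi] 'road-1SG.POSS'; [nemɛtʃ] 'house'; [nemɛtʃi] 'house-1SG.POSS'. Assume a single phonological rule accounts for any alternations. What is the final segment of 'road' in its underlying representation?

/dʒ/

The root 'road' surfaces as [fɛfɔtʃ] and [fɛfɔdʒi], with a stem-final [tʃ] ~ [dʒ] alternation.
But 'house' keeps [tʃ] in both environments ([nemɛtʃ], [nemɛtʃi]), so there is no rule changing /tʃ/ to [dʒ] before the 1SG.POSS suffix.
So /dʒ/ is underlying, and a rule of word-final obstruent devoicing — voiced obstruents become voiceless word-finally — gives [tʃ].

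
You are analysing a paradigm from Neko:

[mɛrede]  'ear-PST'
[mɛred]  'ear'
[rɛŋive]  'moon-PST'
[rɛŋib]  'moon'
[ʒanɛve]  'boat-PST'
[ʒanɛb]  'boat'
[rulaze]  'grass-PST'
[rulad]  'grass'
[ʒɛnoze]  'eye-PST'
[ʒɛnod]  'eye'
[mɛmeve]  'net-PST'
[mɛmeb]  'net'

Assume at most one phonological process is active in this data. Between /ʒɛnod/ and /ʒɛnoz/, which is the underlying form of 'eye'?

/ʒɛnoz/

The stem for 'eye' ends in [z] in [ʒɛnoze] but [d] in [ʒɛnod].
Compare 'ear', with invariant [d] in [mɛrede] and [mɛred]: an analysis with underlying /d/ and a rule producing [z] before the PST suffix would wrongly predict alternation here too.
The alternation reflects word-final hardening: voiced fricatives become stops word-finally. /z/ is underlying.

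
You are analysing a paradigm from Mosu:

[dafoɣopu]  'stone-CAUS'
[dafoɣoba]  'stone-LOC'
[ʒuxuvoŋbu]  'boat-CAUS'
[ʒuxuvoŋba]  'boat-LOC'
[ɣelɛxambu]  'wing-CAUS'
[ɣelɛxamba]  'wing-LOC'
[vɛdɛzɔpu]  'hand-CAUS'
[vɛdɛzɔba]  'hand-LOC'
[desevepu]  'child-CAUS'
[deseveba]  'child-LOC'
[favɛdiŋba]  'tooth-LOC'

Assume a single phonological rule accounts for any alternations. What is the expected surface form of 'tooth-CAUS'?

The CAUS morpheme has two allomorphs, [-bu] and [-pu].
The LOC suffix, which begins with [b], is invariant after every stem; so [b] is not altered by any rule here.
The CAUS suffix is therefore /-pu/ underlyingly, with post-nasal voicing: voiceless stops become voiced after a nasal.
After 'tooth', which ends in a nasal, the suffix surfaces as [-bu], giving [favɛdiŋbu].

[favɛdiŋbu]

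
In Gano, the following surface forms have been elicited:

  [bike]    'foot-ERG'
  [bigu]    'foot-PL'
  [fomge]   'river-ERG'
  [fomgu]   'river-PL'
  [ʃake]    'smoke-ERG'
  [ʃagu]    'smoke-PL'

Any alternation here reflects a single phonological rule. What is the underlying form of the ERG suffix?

The ERG morpheme has two allomorphs, [-ge] and [-ke].
By contrast the PL suffix keeps its initial [g] throughout — that segment must be underlying.
So the underlying form is /-ke/, and voiceless stops become voiced after a nasal.

/-ke/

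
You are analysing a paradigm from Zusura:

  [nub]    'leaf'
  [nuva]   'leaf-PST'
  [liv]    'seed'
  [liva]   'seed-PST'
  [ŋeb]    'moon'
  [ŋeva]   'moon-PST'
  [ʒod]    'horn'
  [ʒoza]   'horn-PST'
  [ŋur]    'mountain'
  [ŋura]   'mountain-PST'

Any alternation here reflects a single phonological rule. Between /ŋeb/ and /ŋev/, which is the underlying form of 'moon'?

'moon' shows [b] ~ [v] at the end of the stem ([ŋeb] vs [ŋeva]).
If /v/ were underlying and a rule turned it into [b] in isolation, 'seed' would also alternate; but it has [v] in both [liv] and [liva].
So /b/ is underlying, and a rule of intervocalic spirantization — voiced stops become fricatives between vowels — gives [v].

/ŋeb/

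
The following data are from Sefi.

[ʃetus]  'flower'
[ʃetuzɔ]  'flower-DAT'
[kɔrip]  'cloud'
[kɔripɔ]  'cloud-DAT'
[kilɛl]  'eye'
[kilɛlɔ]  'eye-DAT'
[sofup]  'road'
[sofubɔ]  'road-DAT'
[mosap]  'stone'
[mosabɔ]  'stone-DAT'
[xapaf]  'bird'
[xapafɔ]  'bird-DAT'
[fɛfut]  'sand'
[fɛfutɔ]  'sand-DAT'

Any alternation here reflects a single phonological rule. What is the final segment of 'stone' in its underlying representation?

The root 'stone' surfaces as [mosap] and [mosabɔ], with a stem-final [p] ~ [b] alternation.
If /p/ were underlying and a rule turned it into [b] before the DAT suffix, 'cloud' would also alternate; but it has [p] in both [kɔrip] and [kɔripɔ].
Therefore /b/ is basic and [p] is derived by word-final obstruent devoicing (voiced obstruents become voiceless word-finally).

/b/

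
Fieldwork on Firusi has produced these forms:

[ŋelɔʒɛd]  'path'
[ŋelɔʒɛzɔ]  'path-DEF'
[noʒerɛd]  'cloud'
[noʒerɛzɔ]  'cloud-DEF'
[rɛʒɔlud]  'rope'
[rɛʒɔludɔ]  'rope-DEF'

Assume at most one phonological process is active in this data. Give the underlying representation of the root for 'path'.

/ŋelɔʒɛz/

The stem for 'path' ends in [d] in [ŋelɔʒɛd] but [z] in [ŋelɔʒɛzɔ].
Compare 'rope', with invariant [d] in [rɛʒɔlud] and [rɛʒɔludɔ]: an analysis with underlying /d/ and a rule producing [z] before the DEF suffix would wrongly predict alternation here too.
So /z/ is underlying, and a rule of word-final hardening — voiced fricatives become stops word-finally — gives [d].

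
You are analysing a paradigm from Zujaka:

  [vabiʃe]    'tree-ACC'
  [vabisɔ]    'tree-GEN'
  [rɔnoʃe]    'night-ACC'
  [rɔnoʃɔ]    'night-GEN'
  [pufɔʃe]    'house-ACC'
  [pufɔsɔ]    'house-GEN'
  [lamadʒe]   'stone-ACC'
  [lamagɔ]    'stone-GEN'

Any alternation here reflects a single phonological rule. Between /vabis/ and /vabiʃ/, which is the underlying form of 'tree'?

/vabis/

The stem for 'tree' ends in [ʃ] in [vabiʃe] but [s] in [vabisɔ].
If /ʃ/ were underlying and a rule turned it into [s] before the GEN suffix, 'night' would also alternate; but it has [ʃ] in both [rɔnoʃe] and [rɔnoʃɔ].
The underlying segment must be /s/; /g/ and /s/ become palato-alveolar [dʒ] and [ʃ] before a front vowel, yielding [ʃ] there.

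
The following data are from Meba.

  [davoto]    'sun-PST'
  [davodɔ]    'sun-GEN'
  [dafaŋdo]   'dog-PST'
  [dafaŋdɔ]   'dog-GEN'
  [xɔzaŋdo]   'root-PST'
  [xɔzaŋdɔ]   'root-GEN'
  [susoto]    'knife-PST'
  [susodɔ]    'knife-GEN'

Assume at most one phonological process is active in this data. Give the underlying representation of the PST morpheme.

/-to/

The PST morpheme has two allomorphs, [-do] and [-to].
By contrast the GEN suffix keeps its initial [d] throughout — that segment must be underlying.
The PST suffix is therefore /-to/ underlyingly, with post-nasal voicing: voiceless stops become voiced after a nasal.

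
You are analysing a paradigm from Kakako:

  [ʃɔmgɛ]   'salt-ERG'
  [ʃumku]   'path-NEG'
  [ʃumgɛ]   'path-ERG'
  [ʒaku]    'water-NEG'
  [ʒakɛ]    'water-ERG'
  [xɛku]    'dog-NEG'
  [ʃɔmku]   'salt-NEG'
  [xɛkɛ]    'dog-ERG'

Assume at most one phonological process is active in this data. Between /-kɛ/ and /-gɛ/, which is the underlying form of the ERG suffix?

The ERG morpheme has two allomorphs, [-gɛ] and [-kɛ].
By contrast the NEG suffix keeps its initial [k] throughout — that segment must be underlying.
The ERG suffix is therefore /-gɛ/ underlyingly, with post-vocalic devoicing: voiced stops become voiceless after a vowel.

/-gɛ/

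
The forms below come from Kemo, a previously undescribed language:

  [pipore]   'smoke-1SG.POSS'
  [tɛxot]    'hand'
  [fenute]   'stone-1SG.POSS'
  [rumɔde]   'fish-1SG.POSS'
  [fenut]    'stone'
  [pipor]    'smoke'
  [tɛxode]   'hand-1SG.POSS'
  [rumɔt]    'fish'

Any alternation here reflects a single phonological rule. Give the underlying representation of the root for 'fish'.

/rumɔd/

The root 'fish' surfaces as [rumɔt] and [rumɔde], with a stem-final [t] ~ [d] alternation.
The stem 'stone' ([fenut], [fenute]) shows [t] unchanged in both environments, so [t] cannot be basic with [d] derived before the 1SG.POSS suffix.
So /d/ is underlying, and a rule of word-final obstruent devoicing — voiced obstruents become voiceless word-finally — gives [t].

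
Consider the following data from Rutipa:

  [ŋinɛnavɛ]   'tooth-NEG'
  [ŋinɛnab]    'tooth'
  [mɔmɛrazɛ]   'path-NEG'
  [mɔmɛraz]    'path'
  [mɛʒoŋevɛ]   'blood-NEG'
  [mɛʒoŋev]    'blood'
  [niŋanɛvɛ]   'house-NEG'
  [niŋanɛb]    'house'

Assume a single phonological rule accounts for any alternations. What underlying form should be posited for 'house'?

The stem for 'house' ends in [v] in [niŋanɛvɛ] but [b] in [niŋanɛb].
The stem 'blood' ([mɛʒoŋevɛ], [mɛʒoŋev]) shows [v] unchanged in both environments, so [v] cannot be basic with [b] derived in isolation.
So /b/ is underlying, and a rule of intervocalic spirantization — voiced stops become fricatives between vowels — gives [v].
Hence 'house' is /niŋanɛb/ underlyingly.

/niŋanɛb/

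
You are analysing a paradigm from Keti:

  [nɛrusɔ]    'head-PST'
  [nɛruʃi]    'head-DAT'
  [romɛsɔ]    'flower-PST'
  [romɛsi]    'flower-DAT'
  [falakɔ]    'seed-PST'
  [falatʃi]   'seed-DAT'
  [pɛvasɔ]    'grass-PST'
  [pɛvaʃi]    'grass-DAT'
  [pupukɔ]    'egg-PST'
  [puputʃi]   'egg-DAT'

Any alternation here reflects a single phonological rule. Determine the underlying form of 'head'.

The stem for 'head' ends in [s] in [nɛrusɔ] but [ʃ] in [nɛruʃi].
The stem 'flower' ([romɛsɔ], [romɛsi]) shows [s] unchanged in both environments, so [s] cannot be basic with [ʃ] derived before the DAT suffix.
Therefore /ʃ/ is basic and [s] is derived by depalatalization (palato-alveolar /tʃ/ and /ʃ/ become [k] and [s] when no front vowel follows).

/nɛruʃ/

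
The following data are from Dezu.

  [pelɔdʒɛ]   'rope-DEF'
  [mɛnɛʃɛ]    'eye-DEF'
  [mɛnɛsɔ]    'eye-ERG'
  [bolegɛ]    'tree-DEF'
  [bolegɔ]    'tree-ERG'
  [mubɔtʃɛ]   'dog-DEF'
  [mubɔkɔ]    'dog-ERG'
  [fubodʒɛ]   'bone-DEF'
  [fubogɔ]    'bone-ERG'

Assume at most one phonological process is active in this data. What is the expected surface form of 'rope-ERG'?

[pelɔgɔ]

'bone' shows [dʒ] ~ [g] at the end of the stem ([fubodʒɛ] vs [fubogɔ]).
But 'tree' keeps [g] in both environments ([bolegɛ], [bolegɔ]), so there is no rule changing /g/ to [dʒ] before the DEF suffix.
Therefore /dʒ/ is basic and [g] is derived by depalatalization (palato-alveolar /tʃ/, /dʒ/ and /ʃ/ become [k], [g] and [s] when no front vowel follows).
From [pelɔdʒɛ] the stem 'rope' is /pelɔdʒ/; when no front vowel follows this yields [pelɔgɔ].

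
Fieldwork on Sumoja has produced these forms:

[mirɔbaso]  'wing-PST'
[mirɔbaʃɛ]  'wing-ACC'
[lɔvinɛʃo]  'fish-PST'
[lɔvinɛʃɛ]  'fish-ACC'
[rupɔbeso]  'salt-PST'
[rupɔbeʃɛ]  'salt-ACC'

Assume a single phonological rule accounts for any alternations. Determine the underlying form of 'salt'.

In [rupɔbeso] and [rupɔbeʃɛ] the final segment of 'salt' alternates: [s] ~ [ʃ].
But 'fish' keeps [ʃ] in both environments ([lɔvinɛʃo], [lɔvinɛʃɛ]), so there is no rule changing /ʃ/ to [s] before the PST suffix.
So /s/ is underlying, and a rule of palatalization before a front vowel — /s/ becomes palato-alveolar [ʃ] before a front vowel — gives [ʃ].
So 'salt' = /rupɔbes/.

/rupɔbes/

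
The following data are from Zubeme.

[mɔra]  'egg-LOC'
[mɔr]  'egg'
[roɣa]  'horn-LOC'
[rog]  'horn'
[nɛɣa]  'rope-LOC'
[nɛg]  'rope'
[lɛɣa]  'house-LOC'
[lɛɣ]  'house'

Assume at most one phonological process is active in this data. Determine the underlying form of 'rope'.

The stem for 'rope' ends in [ɣ] in [nɛɣa] but [g] in [nɛg].
The stem 'house' ([lɛɣa], [lɛɣ]) shows [ɣ] unchanged in both environments, so [ɣ] cannot be basic with [g] derived in isolation.
The underlying segment must be /g/; voiced stops become fricatives between vowels, yielding [ɣ] there.
So 'rope' = /nɛg/.

/nɛg/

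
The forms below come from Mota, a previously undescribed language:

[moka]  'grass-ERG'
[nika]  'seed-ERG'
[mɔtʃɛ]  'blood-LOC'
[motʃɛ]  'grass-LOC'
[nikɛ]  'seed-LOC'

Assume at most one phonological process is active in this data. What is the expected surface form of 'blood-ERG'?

'grass' shows [k] ~ [tʃ] at the end of the stem ([moka] vs [motʃɛ]).
Compare 'seed', with invariant [k] in [nika] and [nikɛ]: an analysis with underlying /k/ and a rule producing [tʃ] before the LOC suffix would wrongly predict alternation here too.
So /tʃ/ is underlying, and a rule of depalatalization — palato-alveolar /tʃ/ becomes [k] when no front vowel follows — gives [k].
The one attested form of 'blood', [mɔtʃɛ], shows underlying /mɔtʃ/. Applying the same rule when no front vowel follows gives [mɔka].

[mɔka]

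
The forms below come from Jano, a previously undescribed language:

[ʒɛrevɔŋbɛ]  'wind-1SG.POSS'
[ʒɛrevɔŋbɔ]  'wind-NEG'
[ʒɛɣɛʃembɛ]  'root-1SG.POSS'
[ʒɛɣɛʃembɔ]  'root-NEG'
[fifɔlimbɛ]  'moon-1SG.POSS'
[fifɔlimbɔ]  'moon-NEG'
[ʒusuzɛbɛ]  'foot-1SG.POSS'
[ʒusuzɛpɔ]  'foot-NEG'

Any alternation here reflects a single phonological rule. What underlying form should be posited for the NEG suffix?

The NEG suffix surfaces as [-bɔ] and [-pɔ], depending on the final segment of the stem.
The 1SG.POSS suffix, which begins with [b], is invariant after every stem; so [b] is not altered by any rule here.
The NEG suffix is therefore /-pɔ/ underlyingly, with post-nasal voicing: voiceless stops become voiced after a nasal.

/-pɔ/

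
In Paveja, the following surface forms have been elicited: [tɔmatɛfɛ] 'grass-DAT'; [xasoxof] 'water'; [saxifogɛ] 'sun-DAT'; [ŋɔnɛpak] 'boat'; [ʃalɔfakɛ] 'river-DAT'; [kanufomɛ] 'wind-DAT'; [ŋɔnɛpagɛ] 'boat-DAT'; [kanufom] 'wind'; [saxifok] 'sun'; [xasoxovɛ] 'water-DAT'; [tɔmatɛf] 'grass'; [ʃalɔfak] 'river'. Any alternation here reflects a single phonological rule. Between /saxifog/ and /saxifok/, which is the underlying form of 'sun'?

In [saxifogɛ] and [saxifok] the final segment of 'sun' alternates: [g] ~ [k].
If /k/ were underlying and a rule turned it into [g] before the DAT suffix, 'river' would also alternate; but it has [k] in both [ʃalɔfakɛ] and [ʃalɔfak].
The alternation reflects word-final obstruent devoicing: voiced obstruents become voiceless word-finally. /g/ is underlying.

/saxifog/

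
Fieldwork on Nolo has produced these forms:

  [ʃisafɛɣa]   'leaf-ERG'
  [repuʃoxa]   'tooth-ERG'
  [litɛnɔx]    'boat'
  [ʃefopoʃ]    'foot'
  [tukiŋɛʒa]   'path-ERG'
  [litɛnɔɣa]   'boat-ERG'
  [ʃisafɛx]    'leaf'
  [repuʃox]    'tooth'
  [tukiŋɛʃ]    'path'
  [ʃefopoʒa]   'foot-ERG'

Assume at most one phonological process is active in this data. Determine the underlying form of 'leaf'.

/ʃisafɛɣ/

The stem for 'leaf' ends in [x] in [ʃisafɛx] but [ɣ] in [ʃisafɛɣa].
But 'tooth' keeps [x] in both environments ([repuʃox], [repuʃoxa]), so there is no rule changing /x/ to [ɣ] before the ERG suffix.
The alternation reflects word-final obstruent devoicing: voiced obstruents become voiceless word-finally. /ɣ/ is underlying.
Hence 'leaf' is /ʃisafɛɣ/ underlyingly.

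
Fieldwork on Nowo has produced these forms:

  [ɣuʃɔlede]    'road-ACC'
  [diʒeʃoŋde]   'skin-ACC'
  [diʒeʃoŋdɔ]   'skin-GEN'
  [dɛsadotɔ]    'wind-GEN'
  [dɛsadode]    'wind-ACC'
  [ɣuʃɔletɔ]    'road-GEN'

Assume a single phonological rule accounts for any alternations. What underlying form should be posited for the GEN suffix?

/-tɔ/

The GEN morpheme has two allomorphs, [-dɔ] and [-tɔ].
By contrast the ACC suffix keeps its initial [d] throughout — that segment must be underlying.
The GEN suffix is therefore /-tɔ/ underlyingly, with post-nasal voicing: voiceless stops become voiced after a nasal.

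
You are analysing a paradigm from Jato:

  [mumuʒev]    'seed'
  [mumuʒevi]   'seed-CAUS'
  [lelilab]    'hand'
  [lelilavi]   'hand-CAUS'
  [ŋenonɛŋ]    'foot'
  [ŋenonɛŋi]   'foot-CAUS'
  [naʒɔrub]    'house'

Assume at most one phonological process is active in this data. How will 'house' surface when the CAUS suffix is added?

[naʒɔruvi]

The stem for 'hand' ends in [b] in [lelilab] but [v] in [lelilavi].
If /v/ were underlying and a rule turned it into [b] in isolation, 'seed' would also alternate; but it has [v] in both [mumuʒev] and [mumuʒevi].
So /b/ is underlying, and a rule of intervocalic spirantization — voiced stops become fricatives between vowels — gives [v].
From [naʒɔrub] the stem 'house' is /naʒɔrub/; between vowels this yields [naʒɔruvi].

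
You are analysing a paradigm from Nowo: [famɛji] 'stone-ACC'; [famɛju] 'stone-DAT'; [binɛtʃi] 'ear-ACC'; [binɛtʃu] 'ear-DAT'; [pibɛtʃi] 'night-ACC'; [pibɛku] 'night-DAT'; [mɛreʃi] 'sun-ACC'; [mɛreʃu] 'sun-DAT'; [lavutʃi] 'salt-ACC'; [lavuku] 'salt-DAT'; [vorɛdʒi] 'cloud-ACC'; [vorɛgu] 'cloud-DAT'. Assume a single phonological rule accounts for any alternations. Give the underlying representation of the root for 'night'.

The stem for 'night' ends in [tʃ] in [pibɛtʃi] but [k] in [pibɛku].
Compare 'ear', with invariant [tʃ] in [binɛtʃi] and [binɛtʃu]: an analysis with underlying /tʃ/ and a rule producing [k] before the DAT suffix would wrongly predict alternation here too.
The underlying segment must be /k/; /k/ and /g/ become palato-alveolar [tʃ] and [dʒ] before a front vowel, yielding [tʃ] there.

/pibɛk/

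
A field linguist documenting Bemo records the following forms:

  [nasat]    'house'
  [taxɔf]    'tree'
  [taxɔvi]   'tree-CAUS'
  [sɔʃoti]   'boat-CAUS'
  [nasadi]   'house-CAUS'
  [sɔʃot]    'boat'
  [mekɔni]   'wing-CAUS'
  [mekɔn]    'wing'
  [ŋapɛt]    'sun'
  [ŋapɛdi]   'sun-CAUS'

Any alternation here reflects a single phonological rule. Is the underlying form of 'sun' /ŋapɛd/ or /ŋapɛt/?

'sun' shows [t] ~ [d] at the end of the stem ([ŋapɛt] vs [ŋapɛdi]).
Compare 'boat', with invariant [t] in [sɔʃot] and [sɔʃoti]: an analysis with underlying /t/ and a rule producing [d] before the CAUS suffix would wrongly predict alternation here too.
Therefore /d/ is basic and [t] is derived by word-final obstruent devoicing (voiced obstruents become voiceless word-finally).

/ŋapɛd/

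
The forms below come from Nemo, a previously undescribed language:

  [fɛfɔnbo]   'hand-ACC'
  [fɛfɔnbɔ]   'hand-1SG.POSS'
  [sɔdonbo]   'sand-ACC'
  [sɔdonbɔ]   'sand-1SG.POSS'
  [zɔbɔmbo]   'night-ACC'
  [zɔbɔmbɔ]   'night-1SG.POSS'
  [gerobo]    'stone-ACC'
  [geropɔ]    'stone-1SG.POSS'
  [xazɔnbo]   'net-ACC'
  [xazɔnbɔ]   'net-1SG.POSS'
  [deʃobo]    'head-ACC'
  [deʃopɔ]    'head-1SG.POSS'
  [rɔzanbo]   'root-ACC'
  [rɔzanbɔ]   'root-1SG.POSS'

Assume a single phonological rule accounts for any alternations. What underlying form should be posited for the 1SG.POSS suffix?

The 1SG.POSS suffix surfaces as [-bɔ] and [-pɔ], depending on the final segment of the stem.
By contrast the ACC suffix keeps its initial [b] throughout — that segment must be underlying.
So the underlying form is /-pɔ/, and voiceless stops become voiced after a nasal.

/-pɔ/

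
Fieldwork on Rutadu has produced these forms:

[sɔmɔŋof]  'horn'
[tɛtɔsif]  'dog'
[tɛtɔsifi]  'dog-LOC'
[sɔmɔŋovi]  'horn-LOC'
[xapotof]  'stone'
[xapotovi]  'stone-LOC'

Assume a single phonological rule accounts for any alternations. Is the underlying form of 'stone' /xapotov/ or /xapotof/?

In [xapotovi] and [xapotof] the final segment of 'stone' alternates: [v] ~ [f].
But 'dog' keeps [f] in both environments ([tɛtɔsifi], [tɛtɔsif]), so there is no rule changing /f/ to [v] before the LOC suffix.
So /v/ is underlying, and a rule of word-final obstruent devoicing — voiced obstruents become voiceless word-finally — gives [f].

/xapotov/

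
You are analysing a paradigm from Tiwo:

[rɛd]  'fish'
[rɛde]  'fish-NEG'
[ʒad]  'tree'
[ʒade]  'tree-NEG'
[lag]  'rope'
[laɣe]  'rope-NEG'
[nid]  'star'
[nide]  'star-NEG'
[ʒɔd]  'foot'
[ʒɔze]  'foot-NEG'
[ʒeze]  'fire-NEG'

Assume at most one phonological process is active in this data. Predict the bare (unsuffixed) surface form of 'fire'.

In [ʒɔd] and [ʒɔze] the final segment of 'foot' alternates: [d] ~ [z].
If /d/ were underlying and a rule turned it into [z] before the NEG suffix, 'tree' would also alternate; but it has [d] in both [ʒad] and [ʒade].
Therefore /z/ is basic and [d] is derived by word-final hardening (voiced fricatives become stops word-finally).
From [ʒeze] the stem 'fire' is /ʒez/; word-finally this yields [ʒed].

[ʒed]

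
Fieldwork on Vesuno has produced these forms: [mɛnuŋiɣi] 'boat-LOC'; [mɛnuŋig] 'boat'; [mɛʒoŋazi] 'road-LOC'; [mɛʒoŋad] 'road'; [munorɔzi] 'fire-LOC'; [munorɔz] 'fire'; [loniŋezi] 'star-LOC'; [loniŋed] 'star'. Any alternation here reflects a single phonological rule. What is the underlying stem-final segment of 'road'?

/d/

'road' shows [z] ~ [d] at the end of the stem ([mɛʒoŋazi] vs [mɛʒoŋad]).
Compare 'fire', with invariant [z] in [munorɔzi] and [munorɔz]: an analysis with underlying /z/ and a rule producing [d] in isolation would wrongly predict alternation here too.
Therefore /d/ is basic and [z] is derived by intervocalic spirantization (voiced stops become fricatives between vowels).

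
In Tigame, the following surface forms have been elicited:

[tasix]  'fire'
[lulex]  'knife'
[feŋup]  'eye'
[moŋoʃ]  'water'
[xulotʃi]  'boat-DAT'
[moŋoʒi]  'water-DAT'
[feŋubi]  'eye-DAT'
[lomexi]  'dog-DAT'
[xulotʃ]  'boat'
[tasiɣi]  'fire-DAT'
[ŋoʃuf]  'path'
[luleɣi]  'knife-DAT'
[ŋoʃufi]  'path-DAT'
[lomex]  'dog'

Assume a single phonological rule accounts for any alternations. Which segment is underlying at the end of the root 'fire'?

/ɣ/

In [tasiɣi] and [tasix] the final segment of 'fire' alternates: [ɣ] ~ [x].
But 'dog' keeps [x] in both environments ([lomexi], [lomex]), so there is no rule changing /x/ to [ɣ] before the DAT suffix.
The underlying segment must be /ɣ/; voiced obstruents become voiceless word-finally, yielding [x] there.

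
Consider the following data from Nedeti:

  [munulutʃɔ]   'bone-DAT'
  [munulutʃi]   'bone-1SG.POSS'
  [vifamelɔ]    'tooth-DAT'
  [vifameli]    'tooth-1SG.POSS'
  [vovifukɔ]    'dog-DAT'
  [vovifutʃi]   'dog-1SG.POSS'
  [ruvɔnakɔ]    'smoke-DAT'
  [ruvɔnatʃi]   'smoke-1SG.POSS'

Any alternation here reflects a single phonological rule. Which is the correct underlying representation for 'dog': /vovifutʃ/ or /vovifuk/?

'dog' shows [k] ~ [tʃ] at the end of the stem ([vovifukɔ] vs [vovifutʃi]).
But 'bone' keeps [tʃ] in both environments ([munulutʃɔ], [munulutʃi]), so there is no rule changing /tʃ/ to [k] before the DAT suffix.
So /k/ is underlying, and a rule of palatalization before a front vowel — /k/ becomes palato-alveolar [tʃ] before a front vowel — gives [tʃ].

/vovifuk/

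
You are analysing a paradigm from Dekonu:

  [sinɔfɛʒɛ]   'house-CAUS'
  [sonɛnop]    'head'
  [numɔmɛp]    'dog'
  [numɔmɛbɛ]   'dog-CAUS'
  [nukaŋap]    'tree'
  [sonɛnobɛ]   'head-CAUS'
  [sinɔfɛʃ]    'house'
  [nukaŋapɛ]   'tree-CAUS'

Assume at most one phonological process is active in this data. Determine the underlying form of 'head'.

/sonɛnob/

The stem for 'head' ends in [b] in [sonɛnobɛ] but [p] in [sonɛnop].
The stem 'tree' ([nukaŋapɛ], [nukaŋap]) shows [p] unchanged in both environments, so [p] cannot be basic with [b] derived before the CAUS suffix.
So /b/ is underlying, and a rule of word-final obstruent devoicing — voiced obstruents become voiceless word-finally — gives [p].
Hence 'head' is /sonɛnob/ underlyingly.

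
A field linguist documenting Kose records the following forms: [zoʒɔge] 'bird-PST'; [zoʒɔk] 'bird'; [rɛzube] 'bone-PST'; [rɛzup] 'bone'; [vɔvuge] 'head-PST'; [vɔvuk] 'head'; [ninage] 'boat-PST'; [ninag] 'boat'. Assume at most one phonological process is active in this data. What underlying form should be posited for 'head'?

/vɔvuk/

The stem for 'head' ends in [g] in [vɔvuge] but [k] in [vɔvuk].
If /g/ were underlying and a rule turned it into [k] in isolation, 'boat' would also alternate; but it has [g] in both [ninage] and [ninag].
So /k/ is underlying, and a rule of intervocalic voicing — voiceless stops become voiced between vowels — gives [g].
So 'head' = /vɔvuk/.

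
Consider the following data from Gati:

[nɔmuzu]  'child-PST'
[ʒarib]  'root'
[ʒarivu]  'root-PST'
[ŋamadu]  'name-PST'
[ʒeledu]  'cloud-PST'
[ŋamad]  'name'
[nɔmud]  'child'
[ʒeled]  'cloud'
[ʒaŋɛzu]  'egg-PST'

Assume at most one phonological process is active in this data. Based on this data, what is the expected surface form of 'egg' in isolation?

In [nɔmuzu] and [nɔmud] the final segment of 'child' alternates: [z] ~ [d].
But 'cloud' keeps [d] in both environments ([ʒeledu], [ʒeled]), so there is no rule changing /d/ to [z] before the PST suffix.
So /z/ is underlying, and a rule of word-final hardening — voiced fricatives become stops word-finally — gives [d].
The one attested form of 'egg', [ʒaŋɛzu], shows underlying /ʒaŋɛz/. Applying the same rule word-finally gives [ʒaŋɛd].

[ʒaŋɛd]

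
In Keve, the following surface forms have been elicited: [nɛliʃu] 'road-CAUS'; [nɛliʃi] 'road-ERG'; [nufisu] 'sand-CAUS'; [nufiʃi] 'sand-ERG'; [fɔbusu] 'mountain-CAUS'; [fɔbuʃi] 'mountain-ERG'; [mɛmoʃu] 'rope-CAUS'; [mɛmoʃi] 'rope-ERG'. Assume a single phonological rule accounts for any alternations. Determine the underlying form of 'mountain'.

The root 'mountain' surfaces as [fɔbusu] and [fɔbuʃi], with a stem-final [s] ~ [ʃ] alternation.
The stem 'road' ([nɛliʃu], [nɛliʃi]) shows [ʃ] unchanged in both environments, so [ʃ] cannot be basic with [s] derived before the CAUS suffix.
Therefore /s/ is basic and [ʃ] is derived by palatalization before a front vowel (/s/ becomes palato-alveolar [ʃ] before a front vowel).

/fɔbus/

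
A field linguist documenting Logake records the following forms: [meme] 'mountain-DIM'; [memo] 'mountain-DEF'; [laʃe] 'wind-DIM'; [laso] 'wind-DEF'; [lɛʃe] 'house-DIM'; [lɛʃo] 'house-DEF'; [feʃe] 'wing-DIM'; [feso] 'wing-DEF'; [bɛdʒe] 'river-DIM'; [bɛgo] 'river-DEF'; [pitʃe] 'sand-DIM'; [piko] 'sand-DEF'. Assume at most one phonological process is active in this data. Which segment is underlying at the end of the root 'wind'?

/s/

In [laʃe] and [laso] the final segment of 'wind' alternates: [ʃ] ~ [s].
If /ʃ/ were underlying and a rule turned it into [s] before the DEF suffix, 'house' would also alternate; but it has [ʃ] in both [lɛʃe] and [lɛʃo].
Therefore /s/ is basic and [ʃ] is derived by palatalization before a front vowel (/k/, /g/ and /s/ become palato-alveolar [tʃ], [dʒ] and [ʃ] before a front vowel).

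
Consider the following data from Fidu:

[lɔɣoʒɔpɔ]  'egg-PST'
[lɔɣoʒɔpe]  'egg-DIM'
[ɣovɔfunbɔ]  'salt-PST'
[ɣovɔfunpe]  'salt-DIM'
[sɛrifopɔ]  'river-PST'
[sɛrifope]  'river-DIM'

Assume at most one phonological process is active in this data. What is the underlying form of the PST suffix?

/-bɔ/

The PST morpheme has two allomorphs, [-bɔ] and [-pɔ].
By contrast the DIM suffix keeps its initial [p] throughout — that segment must be underlying.
The PST suffix is therefore /-bɔ/ underlyingly, with post-vocalic devoicing: voiced stops become voiceless after a vowel.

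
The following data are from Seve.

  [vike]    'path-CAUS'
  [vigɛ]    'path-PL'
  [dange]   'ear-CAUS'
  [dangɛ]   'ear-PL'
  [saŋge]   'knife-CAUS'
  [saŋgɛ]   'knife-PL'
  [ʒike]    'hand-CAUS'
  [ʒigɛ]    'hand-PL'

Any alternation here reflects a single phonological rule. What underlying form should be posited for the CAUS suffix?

/-ke/

The CAUS suffix surfaces as [-ge] and [-ke], depending on the final segment of the stem.
The PL suffix, which begins with [g], is invariant after every stem; so [g] is not altered by any rule here.
The CAUS suffix is therefore /-ke/ underlyingly, with post-nasal voicing: voiceless stops become voiced after a nasal.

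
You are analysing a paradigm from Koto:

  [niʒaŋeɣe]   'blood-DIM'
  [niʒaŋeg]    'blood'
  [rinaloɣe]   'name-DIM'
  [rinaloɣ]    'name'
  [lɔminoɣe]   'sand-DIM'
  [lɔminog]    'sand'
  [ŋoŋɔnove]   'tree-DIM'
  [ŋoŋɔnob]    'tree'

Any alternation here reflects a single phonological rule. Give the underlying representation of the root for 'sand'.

/lɔminog/

The stem for 'sand' ends in [ɣ] in [lɔminoɣe] but [g] in [lɔminog].
The stem 'name' ([rinaloɣe], [rinaloɣ]) shows [ɣ] unchanged in both environments, so [ɣ] cannot be basic with [g] derived in isolation.
The underlying segment must be /g/; voiced stops become fricatives between vowels, yielding [ɣ] there.
So 'sand' = /lɔminog/.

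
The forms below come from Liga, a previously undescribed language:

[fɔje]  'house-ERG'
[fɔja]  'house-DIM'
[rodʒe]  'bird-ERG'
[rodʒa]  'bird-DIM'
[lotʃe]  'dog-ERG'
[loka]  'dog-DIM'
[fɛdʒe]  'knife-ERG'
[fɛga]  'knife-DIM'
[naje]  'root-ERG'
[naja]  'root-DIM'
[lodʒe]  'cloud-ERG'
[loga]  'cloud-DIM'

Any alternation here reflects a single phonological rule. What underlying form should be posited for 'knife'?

In [fɛdʒe] and [fɛga] the final segment of 'knife' alternates: [dʒ] ~ [g].
Compare 'bird', with invariant [dʒ] in [rodʒe] and [rodʒa]: an analysis with underlying /dʒ/ and a rule producing [g] before the DIM suffix would wrongly predict alternation here too.
The alternation reflects palatalization before a front vowel: /k/ and /g/ become palato-alveolar [tʃ] and [dʒ] before a front vowel. /g/ is underlying.
Hence 'knife' is /fɛg/ underlyingly.

/fɛg/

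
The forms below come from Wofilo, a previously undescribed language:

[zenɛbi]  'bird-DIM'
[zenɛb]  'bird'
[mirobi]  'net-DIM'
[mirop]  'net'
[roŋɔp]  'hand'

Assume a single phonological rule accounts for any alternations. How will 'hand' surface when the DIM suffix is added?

The stem for 'net' ends in [b] in [mirobi] but [p] in [mirop].
If /b/ were underlying and a rule turned it into [p] in isolation, 'bird' would also alternate; but it has [b] in both [zenɛbi] and [zenɛb].
The underlying segment must be /p/; voiceless stops become voiced between vowels, yielding [b] there.
From [roŋɔp] the stem 'hand' is /roŋɔp/; between vowels this yields [roŋɔbi].

[roŋɔbi]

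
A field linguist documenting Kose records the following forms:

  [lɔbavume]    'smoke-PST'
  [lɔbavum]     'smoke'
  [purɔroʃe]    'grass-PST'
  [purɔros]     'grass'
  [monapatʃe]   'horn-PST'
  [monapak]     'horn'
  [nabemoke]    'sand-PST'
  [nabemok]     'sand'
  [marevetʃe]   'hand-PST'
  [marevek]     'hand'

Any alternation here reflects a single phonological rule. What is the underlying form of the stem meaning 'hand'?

The root 'hand' surfaces as [marevetʃe] and [marevek], with a stem-final [tʃ] ~ [k] alternation.
Compare 'sand', with invariant [k] in [nabemoke] and [nabemok]: an analysis with underlying /k/ and a rule producing [tʃ] before the PST suffix would wrongly predict alternation here too.
So /tʃ/ is underlying, and a rule of depalatalization — palato-alveolar /tʃ/ and /ʃ/ become [k] and [s] when no front vowel follows — gives [k].

/marevetʃ/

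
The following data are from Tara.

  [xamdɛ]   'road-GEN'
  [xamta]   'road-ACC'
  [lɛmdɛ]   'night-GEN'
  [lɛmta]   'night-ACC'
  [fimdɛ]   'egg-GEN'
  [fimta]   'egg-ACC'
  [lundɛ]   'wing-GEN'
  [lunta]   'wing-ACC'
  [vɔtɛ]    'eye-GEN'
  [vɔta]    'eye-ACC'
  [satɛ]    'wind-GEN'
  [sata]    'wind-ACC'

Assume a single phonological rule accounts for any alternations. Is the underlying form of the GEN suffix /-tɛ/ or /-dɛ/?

/-dɛ/

The GEN suffix surfaces as [-dɛ] and [-tɛ], depending on the final segment of the stem.
By contrast the ACC suffix keeps its initial [t] throughout — that segment must be underlying.
The GEN suffix is therefore /-dɛ/ underlyingly, with post-vocalic devoicing: voiced stops become voiceless after a vowel.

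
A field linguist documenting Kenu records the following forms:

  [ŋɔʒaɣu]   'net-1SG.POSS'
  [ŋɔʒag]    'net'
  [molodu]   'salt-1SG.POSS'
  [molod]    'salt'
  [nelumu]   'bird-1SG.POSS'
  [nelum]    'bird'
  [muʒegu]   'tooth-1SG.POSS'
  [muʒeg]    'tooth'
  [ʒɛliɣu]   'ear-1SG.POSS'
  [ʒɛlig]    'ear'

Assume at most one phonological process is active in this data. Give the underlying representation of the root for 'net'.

/ŋɔʒaɣ/

In [ŋɔʒaɣu] and [ŋɔʒag] the final segment of 'net' alternates: [ɣ] ~ [g].
Compare 'tooth', with invariant [g] in [muʒegu] and [muʒeg]: an analysis with underlying /g/ and a rule producing [ɣ] before the 1SG.POSS suffix would wrongly predict alternation here too.
Therefore /ɣ/ is basic and [g] is derived by word-final hardening (voiced fricatives become stops word-finally).
The underlying form of 'net' is therefore /ŋɔʒaɣ/.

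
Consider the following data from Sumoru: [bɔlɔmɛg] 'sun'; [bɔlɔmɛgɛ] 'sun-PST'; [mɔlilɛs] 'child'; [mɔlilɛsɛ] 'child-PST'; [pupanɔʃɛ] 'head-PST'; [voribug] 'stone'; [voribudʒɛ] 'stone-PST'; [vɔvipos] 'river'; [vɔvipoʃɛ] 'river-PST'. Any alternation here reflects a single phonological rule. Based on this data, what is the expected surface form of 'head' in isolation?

[pupanɔs]

The root 'river' surfaces as [vɔvipos] and [vɔvipoʃɛ], with a stem-final [s] ~ [ʃ] alternation.
If /s/ were underlying and a rule turned it into [ʃ] before the PST suffix, 'child' would also alternate; but it has [s] in both [mɔlilɛs] and [mɔlilɛsɛ].
The underlying segment must be /ʃ/; palato-alveolar /dʒ/ and /ʃ/ become [g] and [s] when no front vowel follows, yielding [s] there.
The one attested form of 'head', [pupanɔʃɛ], shows underlying /pupanɔʃ/. Applying the same rule when no front vowel follows gives [pupanɔs].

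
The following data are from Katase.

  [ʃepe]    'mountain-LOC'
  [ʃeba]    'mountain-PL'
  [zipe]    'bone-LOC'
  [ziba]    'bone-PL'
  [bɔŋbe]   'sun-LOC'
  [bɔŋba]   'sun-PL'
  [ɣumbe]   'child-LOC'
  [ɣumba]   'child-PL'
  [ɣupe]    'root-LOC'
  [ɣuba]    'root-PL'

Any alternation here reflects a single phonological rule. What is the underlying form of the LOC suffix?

/-pe/

The LOC suffix surfaces as [-be] and [-pe], depending on the final segment of the stem.
By contrast the PL suffix keeps its initial [b] throughout — that segment must be underlying.
The LOC suffix is therefore /-pe/ underlyingly, with post-nasal voicing: voiceless stops become voiced after a nasal.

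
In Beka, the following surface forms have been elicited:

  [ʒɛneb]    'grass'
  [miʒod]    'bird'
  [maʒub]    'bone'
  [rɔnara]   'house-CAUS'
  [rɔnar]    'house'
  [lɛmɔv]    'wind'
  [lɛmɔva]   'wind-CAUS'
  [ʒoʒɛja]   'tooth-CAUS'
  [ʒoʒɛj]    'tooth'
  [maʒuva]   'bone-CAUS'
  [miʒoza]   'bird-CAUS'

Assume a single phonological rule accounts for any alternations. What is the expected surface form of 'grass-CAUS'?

'bone' shows [v] ~ [b] at the end of the stem ([maʒuva] vs [maʒub]).
Compare 'wind', with invariant [v] in [lɛmɔva] and [lɛmɔv]: an analysis with underlying /v/ and a rule producing [b] in isolation would wrongly predict alternation here too.
Therefore /b/ is basic and [v] is derived by intervocalic spirantization (voiced stops become fricatives between vowels).
The one attested form of 'grass', [ʒɛneb], shows underlying /ʒɛneb/. Applying the same rule between vowels gives [ʒɛneva].

[ʒɛneva]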